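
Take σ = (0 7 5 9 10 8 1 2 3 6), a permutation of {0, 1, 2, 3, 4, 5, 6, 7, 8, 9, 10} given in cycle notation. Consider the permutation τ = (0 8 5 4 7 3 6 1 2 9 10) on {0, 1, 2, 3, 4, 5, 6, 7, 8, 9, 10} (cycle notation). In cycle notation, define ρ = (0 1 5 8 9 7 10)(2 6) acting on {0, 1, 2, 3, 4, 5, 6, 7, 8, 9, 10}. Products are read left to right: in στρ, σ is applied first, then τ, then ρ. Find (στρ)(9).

1

Apply the permutations in order: σ(9) = 10, then τ(10) = 0, then ρ(0) = 1. So (στρ)(9) = 1.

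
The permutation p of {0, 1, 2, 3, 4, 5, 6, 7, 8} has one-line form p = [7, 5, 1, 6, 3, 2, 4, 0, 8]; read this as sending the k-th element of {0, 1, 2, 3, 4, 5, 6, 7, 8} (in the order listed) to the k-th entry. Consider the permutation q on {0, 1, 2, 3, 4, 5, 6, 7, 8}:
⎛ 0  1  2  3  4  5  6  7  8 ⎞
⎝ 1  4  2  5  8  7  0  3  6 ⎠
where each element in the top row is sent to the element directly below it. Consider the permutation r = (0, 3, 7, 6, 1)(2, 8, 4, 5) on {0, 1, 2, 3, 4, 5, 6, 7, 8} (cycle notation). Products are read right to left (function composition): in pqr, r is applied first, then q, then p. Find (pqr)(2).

4

(pqr)(2) = p(q(r(2))). r(2) = 8, then q(8) = 6, then p(6) = 4, so the result is 4.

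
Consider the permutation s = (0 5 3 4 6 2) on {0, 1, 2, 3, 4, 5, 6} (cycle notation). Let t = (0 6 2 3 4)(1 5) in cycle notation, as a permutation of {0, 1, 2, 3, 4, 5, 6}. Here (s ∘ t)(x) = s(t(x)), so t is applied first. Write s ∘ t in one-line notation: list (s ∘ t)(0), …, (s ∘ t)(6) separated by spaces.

2 3 4 6 5 1 0

For each element, apply t then s: 0 → 6 → 2; 1 → 5 → 3; 2 → 3 → 4; 3 → 4 → 6; 4 → 0 → 5; 5 → 1 → 1; 6 → 2 → 0.
So s ∘ t in one-line form is 2 3 4 6 5 1 0.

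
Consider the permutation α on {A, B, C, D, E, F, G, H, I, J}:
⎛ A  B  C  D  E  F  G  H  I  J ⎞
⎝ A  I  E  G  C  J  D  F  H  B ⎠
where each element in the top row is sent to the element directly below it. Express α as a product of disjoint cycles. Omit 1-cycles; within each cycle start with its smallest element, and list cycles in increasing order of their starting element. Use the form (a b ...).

(B I H F J)(C E)(D G)

Iterating α from B gives B → I → H → F → J → B; that is the 5-cycle (B I H F J).
Continuing from each remaining unvisited element yields (B I H F J)(C E)(D G).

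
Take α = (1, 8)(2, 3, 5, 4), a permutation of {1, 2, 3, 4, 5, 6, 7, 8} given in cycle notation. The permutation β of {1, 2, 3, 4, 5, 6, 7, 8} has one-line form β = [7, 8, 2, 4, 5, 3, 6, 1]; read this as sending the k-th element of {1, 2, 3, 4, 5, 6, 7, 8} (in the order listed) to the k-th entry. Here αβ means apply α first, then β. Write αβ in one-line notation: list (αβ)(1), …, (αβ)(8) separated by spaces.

(αβ)(x) = β(α(x)). Computing each image: β(α(1)) = β(8) = 1, β(α(2)) = β(3) = 2, β(α(3)) = β(5) = 5, β(α(4)) = β(2) = 8, β(α(5)) = β(4) = 4, β(α(6)) = β(6) = 3, β(α(7)) = β(7) = 6, β(α(8)) = β(1) = 7.
Hence αβ = [1 2 5 8 4 3 6 7].

1 2 5 8 4 3 6 7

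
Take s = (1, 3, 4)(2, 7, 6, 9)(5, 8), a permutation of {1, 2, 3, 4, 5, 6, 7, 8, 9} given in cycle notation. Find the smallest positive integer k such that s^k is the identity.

The disjoint cycles have lengths 4, 3, 2.
The order of s is the least common multiple of its cycle lengths: lcm(4, 3, 2) = 12.

12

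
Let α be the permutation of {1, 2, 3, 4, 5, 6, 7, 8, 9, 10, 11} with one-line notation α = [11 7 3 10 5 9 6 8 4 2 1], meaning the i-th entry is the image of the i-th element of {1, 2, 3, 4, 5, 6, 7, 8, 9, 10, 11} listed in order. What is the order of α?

6

The disjoint-cycle form of α has cycle lengths 6, 2, 1, 1, 1.
The order of α is the least common multiple of its cycle lengths: lcm(6, 2) = 6.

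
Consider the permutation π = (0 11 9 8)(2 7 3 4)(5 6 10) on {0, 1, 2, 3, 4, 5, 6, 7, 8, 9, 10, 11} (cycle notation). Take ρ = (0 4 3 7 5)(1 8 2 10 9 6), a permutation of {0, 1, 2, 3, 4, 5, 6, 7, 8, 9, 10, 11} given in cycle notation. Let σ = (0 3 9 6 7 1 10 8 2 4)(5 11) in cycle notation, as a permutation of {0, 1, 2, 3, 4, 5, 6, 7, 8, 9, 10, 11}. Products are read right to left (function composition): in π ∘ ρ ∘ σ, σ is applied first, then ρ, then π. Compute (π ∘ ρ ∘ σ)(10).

7

Chase 10: σ(10) = 8; ρ(8) = 2; π(2) = 7. Hence (π ∘ ρ ∘ σ)(10) = 7.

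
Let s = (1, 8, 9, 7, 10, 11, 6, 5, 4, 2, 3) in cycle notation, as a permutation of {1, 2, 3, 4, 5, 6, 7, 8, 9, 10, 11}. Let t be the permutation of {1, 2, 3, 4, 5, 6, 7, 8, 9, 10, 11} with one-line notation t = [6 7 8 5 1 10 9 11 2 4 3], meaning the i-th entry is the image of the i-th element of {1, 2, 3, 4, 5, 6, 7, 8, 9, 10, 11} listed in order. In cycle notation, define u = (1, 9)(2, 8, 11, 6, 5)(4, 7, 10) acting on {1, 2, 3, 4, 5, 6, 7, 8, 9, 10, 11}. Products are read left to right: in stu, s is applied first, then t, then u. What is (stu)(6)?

(stu)(6) = u(t(s(6))). s(6) = 5, then t(5) = 1, then u(1) = 9, so the result is 9.

9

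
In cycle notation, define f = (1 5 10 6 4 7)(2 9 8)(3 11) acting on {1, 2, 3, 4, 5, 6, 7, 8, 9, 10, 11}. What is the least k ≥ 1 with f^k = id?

6

The disjoint cycles have lengths 6, 3, 2.
The order of f is the least common multiple of its cycle lengths: lcm(6, 3, 2) = 6.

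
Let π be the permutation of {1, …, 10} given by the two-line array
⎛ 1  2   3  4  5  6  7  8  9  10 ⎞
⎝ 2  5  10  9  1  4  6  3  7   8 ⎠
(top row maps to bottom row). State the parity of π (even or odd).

odd

In disjoint-cycle form the cycle lengths are 4, 3, 3.
A cycle of length ℓ contributes ℓ−1 transpositions, so π is a product of 3 + 2 + 2 = 7 transpositions — odd.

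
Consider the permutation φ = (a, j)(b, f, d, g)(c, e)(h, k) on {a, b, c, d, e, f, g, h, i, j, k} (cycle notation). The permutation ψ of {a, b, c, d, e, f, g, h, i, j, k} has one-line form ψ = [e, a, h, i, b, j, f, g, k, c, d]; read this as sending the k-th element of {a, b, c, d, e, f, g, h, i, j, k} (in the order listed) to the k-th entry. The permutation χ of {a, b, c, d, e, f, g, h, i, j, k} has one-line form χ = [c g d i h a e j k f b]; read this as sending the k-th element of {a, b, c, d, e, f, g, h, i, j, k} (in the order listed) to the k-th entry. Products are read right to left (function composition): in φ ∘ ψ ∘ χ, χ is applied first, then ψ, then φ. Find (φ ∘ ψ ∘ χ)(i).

(φ ∘ ψ ∘ χ)(i) = φ(ψ(χ(i))). χ(i) = k, then ψ(k) = d, then φ(d) = g, so the result is g.

g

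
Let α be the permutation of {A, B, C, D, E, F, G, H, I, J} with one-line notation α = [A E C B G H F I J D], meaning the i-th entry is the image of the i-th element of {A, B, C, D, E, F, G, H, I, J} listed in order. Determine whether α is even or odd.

odd

In disjoint-cycle form the cycle lengths are 8, 1, 1.
A cycle is odd iff its length is even; α has 1 even-length cycle, so sgn(α) = (−1)^1 and α is odd.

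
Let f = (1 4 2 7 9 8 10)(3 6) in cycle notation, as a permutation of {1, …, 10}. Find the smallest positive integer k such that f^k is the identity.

14

The cycle type of f is (7, 2, 1).
The order is lcm(7, 2) = 14.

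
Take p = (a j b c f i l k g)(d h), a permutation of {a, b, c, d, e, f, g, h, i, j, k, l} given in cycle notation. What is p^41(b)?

b lies in the 9-cycle (a j b c f i l k g).
Since the cycle has length 9, p^41 acts on it the same as p^5 (41 mod 9 = 5).
Advancing 5 steps from b: b → c → f → i → l → k.

k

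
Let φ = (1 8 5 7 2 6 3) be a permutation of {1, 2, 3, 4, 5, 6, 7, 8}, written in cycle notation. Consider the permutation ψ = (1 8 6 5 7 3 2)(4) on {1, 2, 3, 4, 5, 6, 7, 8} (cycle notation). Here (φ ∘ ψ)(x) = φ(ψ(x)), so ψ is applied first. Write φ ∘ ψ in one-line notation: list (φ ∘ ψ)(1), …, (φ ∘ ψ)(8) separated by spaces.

5 8 6 4 2 7 1 3

(φ ∘ ψ)(x) = φ(ψ(x)). Computing each image: φ(ψ(1)) = φ(8) = 5, φ(ψ(2)) = φ(1) = 8, φ(ψ(3)) = φ(2) = 6, φ(ψ(4)) = φ(4) = 4, φ(ψ(5)) = φ(7) = 2, φ(ψ(6)) = φ(5) = 7, φ(ψ(7)) = φ(3) = 1, φ(ψ(8)) = φ(6) = 3.
Hence φ ∘ ψ = [5 8 6 4 2 7 1 3].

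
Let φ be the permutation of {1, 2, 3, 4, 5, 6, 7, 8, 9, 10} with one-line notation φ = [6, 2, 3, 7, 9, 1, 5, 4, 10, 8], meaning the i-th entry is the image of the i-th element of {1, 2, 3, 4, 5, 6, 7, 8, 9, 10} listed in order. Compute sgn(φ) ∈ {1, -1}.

1

In disjoint-cycle form the cycle lengths are 6, 2, 1, 1.
A cycle is odd iff its length is even; φ has 2 even-length cycles, so sgn(φ) = (−1)^2 and φ is even.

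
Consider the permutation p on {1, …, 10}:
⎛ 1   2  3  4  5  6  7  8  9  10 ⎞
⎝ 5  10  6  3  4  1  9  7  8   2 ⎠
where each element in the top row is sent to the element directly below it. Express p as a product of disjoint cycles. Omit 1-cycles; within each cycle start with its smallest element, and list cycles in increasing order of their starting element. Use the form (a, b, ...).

(1, 5, 4, 3, 6)(2, 10)(7, 9, 8)

Iterating p from 1 gives 1 → 5 → 4 → 3 → 6 → 1; that is the 5-cycle (1, 5, 4, 3, 6).
Continuing from each remaining unvisited element yields (1, 5, 4, 3, 6)(2, 10)(7, 9, 8).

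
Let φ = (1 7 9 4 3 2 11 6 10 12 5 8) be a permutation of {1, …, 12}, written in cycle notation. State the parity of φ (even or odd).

The cycle lengths are 12.
A cycle of length ℓ contributes ℓ−1 transpositions, so φ is a product of 11 transpositions — odd.

odd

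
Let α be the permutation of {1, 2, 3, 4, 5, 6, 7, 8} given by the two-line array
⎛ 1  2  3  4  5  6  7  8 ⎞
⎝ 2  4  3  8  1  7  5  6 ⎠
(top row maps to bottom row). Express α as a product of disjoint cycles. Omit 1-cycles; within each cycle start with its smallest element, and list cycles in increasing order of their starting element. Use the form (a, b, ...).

(1, 2, 4, 8, 6, 7, 5)

Start at 1 and follow images: 1 → 2 → 4 → 8 → 6 → 7 → 5 → 1, giving the cycle (1, 2, 4, 8, 6, 7, 5).
Repeating from the next unused element and collecting all non-trivial cycles gives (1, 2, 4, 8, 6, 7, 5).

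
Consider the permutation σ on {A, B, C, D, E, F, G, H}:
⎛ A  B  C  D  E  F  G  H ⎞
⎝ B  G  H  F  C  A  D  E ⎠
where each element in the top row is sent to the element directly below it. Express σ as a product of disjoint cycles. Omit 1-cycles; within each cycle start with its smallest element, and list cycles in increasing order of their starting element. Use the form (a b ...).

Start at A and follow images: A → B → G → D → F → A, giving the cycle (A B G D F).
Repeating from the next unused element and collecting all non-trivial cycles gives (A B G D F)(C H E).

(A B G D F)(C H E)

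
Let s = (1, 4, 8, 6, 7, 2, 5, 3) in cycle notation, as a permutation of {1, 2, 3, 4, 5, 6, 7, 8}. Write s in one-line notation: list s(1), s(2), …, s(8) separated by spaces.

4 5 1 8 3 7 2 6

Image by image: 1↦4, 2↦5, 3↦1, 4↦8, 5↦3, 6↦7, 7↦2, 8↦6.
Listing these in domain order gives 4 5 1 8 3 7 2 6.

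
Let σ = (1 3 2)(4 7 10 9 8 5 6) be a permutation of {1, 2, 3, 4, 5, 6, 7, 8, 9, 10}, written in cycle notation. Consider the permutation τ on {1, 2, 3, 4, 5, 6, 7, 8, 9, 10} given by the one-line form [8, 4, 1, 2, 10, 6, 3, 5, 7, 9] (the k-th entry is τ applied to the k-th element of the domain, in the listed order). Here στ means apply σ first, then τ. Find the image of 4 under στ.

First apply σ: σ(4) = 7, then τ(7) = 3. Thus (στ)(4) = 3.

3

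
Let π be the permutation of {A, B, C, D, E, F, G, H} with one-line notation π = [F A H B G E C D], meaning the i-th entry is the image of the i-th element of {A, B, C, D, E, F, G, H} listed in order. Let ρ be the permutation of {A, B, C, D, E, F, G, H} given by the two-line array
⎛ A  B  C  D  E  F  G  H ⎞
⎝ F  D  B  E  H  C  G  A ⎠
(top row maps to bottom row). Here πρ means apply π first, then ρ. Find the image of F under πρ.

H

(πρ)(F) = ρ(π(F)). π(F) = E, then ρ(E) = H. So (πρ)(F) = H.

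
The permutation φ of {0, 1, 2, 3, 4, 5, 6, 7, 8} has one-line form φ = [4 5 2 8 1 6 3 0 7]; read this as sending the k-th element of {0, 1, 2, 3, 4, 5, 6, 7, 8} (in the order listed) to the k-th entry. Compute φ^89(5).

6

Tracing 5 → 6 → … returns to 5 after 8 steps, so 5 lies in an 8-cycle (0 4 1 5 6 3 8 7).
Since the cycle has length 8, φ^89 acts on it the same as φ^1 (89 mod 8 = 1).
Advancing 1 step from 5: 5 → 6.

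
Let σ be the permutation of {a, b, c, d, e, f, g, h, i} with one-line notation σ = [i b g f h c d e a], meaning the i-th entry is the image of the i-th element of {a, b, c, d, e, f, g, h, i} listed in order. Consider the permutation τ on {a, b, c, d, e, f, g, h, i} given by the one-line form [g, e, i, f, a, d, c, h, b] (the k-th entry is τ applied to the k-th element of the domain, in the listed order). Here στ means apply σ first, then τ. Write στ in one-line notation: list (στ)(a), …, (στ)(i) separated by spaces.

Chase each element through σ then τ: a → i → b; b → b → e; c → g → c; d → f → d; e → h → h; f → c → i; g → d → f; h → e → a; i → a → g.
So στ in one-line form is b e c d h i f a g.

b e c d h i f a g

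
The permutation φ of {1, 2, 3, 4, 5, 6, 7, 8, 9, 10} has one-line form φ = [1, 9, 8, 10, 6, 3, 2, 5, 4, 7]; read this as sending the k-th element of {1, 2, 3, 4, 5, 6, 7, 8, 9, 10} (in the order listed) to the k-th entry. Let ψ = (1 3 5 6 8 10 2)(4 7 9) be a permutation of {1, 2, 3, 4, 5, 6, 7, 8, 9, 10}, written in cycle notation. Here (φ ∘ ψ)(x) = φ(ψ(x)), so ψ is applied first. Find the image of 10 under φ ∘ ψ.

ψ(10) = 2, then φ(2) = 9; composing gives (φ ∘ ψ)(10) = 9.

9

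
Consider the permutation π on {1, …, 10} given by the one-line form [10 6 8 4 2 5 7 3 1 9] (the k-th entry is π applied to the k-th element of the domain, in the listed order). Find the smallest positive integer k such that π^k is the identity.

Decomposing into disjoint cycles gives cycle lengths 3, 3, 2, 1, 1.
Since disjoint cycles commute, ord(π) = lcm(3, 3, 2) = 6.

6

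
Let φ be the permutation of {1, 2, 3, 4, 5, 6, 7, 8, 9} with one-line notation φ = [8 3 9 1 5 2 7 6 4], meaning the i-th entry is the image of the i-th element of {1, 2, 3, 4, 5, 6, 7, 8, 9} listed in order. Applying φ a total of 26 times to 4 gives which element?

3

Tracing 4 → 1 → … returns to 4 after 7 steps, so 4 lies in a 7-cycle (1, 8, 6, 2, 3, 9, 4).
Since the cycle has length 7, φ^26 acts on it the same as φ^5 (26 mod 7 = 5).
Advancing 5 steps from 4: 4 → 1 → 8 → 6 → 2 → 3.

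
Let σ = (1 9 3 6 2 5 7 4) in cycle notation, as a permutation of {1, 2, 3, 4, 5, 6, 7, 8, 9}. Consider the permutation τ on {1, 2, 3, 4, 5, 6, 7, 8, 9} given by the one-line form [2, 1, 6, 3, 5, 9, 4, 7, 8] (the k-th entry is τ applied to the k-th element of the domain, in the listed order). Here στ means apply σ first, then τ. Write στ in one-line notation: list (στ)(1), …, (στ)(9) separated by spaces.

Chase each element through σ then τ: 1 → 9 → 8; 2 → 5 → 5; 3 → 6 → 9; 4 → 1 → 2; 5 → 7 → 4; 6 → 2 → 1; 7 → 4 → 3; 8 → 8 → 7; 9 → 3 → 6.
So στ in one-line form is 8 5 9 2 4 1 3 7 6.

8 5 9 2 4 1 3 7 6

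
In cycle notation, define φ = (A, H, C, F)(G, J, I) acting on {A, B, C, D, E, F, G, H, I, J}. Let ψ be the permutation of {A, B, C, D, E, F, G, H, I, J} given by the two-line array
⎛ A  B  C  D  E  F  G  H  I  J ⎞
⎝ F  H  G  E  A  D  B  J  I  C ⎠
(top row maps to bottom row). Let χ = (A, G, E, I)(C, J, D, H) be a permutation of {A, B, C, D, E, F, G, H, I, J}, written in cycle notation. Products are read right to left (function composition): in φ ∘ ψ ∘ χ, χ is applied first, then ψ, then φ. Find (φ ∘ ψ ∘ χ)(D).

Apply the permutations in order: χ(D) = H, then ψ(H) = J, then φ(J) = I. So (φ ∘ ψ ∘ χ)(D) = I.

I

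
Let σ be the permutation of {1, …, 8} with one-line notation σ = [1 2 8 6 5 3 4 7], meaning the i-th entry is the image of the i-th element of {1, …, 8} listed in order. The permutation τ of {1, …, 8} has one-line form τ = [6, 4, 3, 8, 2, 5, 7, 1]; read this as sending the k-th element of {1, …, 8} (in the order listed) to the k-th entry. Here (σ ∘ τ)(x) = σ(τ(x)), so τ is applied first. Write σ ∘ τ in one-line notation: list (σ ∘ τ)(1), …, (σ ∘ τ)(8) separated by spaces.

(σ ∘ τ)(x) = σ(τ(x)). Computing each image: σ(τ(1)) = σ(6) = 3, σ(τ(2)) = σ(4) = 6, σ(τ(3)) = σ(3) = 8, σ(τ(4)) = σ(8) = 7, σ(τ(5)) = σ(2) = 2, σ(τ(6)) = σ(5) = 5, σ(τ(7)) = σ(7) = 4, σ(τ(8)) = σ(1) = 1.
Hence σ ∘ τ = [3 6 8 7 2 5 4 1].

3 6 8 7 2 5 4 1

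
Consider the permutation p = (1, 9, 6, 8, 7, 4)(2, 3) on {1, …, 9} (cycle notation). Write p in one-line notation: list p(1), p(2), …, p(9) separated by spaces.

9 3 2 1 5 8 4 7 6

Each element maps to the next entry in its cycle (wrapping to the front): 1↦9, 2↦3, 3↦2, 4↦1, 5↦5, 6↦8, 7↦4, 8↦7, 9↦6.
So the one-line form is 9 3 2 1 5 8 4 7 6.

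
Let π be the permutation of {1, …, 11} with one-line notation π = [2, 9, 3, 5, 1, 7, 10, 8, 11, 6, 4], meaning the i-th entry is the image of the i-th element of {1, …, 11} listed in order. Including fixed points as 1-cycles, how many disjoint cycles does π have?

The cycle decomposition is (1, 2, 9, 11, 4, 5)(3)(6, 7, 10)(8), which has 4 cycles (counting 1-cycles).

4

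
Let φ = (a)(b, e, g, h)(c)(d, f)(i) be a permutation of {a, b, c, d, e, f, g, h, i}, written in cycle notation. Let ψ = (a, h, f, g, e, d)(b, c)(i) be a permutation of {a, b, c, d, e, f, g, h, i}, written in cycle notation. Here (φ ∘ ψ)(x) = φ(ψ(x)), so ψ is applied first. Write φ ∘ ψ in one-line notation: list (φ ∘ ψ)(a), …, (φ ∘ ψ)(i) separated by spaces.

For each element, apply ψ then φ: a → h → b; b → c → c; c → b → e; d → a → a; e → d → f; f → g → h; g → e → g; h → f → d; i → i → i.
Collecting the images, φ ∘ ψ = [b c e a f h g d i].

b c e a f h g d i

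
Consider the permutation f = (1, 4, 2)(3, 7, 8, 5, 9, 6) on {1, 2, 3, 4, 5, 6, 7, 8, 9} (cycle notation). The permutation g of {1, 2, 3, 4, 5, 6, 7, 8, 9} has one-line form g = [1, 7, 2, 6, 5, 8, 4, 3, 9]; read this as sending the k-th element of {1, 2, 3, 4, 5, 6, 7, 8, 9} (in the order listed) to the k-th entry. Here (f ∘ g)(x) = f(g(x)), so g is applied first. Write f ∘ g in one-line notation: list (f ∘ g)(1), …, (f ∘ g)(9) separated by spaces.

4 8 1 3 9 5 2 7 6

For each element, apply g then f: 1 → 1 → 4; 2 → 7 → 8; 3 → 2 → 1; 4 → 6 → 3; 5 → 5 → 9; 6 → 8 → 5; 7 → 4 → 2; 8 → 3 → 7; 9 → 9 → 6.
Collecting the images, f ∘ g = [4 8 1 3 9 5 2 7 6].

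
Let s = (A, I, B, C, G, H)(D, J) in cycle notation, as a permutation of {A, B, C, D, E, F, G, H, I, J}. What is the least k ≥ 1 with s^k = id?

The cycle type of s is (6, 2, 1, 1).
The order of s is the least common multiple of its cycle lengths: lcm(6, 2) = 6.

6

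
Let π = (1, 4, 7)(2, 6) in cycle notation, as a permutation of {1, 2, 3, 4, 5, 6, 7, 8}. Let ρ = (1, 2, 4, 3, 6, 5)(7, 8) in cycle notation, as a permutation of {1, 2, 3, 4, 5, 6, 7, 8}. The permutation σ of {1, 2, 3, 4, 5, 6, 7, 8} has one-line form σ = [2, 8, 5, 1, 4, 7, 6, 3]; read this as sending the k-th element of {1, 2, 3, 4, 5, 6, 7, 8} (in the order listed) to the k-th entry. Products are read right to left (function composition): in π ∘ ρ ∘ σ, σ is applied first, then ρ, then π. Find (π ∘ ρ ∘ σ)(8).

2

Chase 8: σ(8) = 3; ρ(3) = 6; π(6) = 2. Hence (π ∘ ρ ∘ σ)(8) = 2.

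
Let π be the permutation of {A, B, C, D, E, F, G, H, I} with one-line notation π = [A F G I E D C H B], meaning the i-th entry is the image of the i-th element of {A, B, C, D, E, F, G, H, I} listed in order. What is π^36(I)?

I

Tracing I → B → … returns to I after 4 steps, so I lies in a 4-cycle (B F D I).
Powers repeat with period 4 on this cycle, and 36 mod 4 = 0, so π^36(I) = π^0(I).
So π^36(I) = I.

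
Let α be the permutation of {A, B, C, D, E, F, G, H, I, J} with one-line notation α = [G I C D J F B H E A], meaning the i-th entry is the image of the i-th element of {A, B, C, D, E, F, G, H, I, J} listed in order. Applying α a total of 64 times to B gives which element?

A

Tracing B → I → … returns to B after 6 steps, so B lies in a 6-cycle (A G B I E J).
Powers repeat with period 6 on this cycle, and 64 mod 6 = 4, so α^64(B) = α^4(B).
Stepping 4 places around the cycle: B → I → E → J → A.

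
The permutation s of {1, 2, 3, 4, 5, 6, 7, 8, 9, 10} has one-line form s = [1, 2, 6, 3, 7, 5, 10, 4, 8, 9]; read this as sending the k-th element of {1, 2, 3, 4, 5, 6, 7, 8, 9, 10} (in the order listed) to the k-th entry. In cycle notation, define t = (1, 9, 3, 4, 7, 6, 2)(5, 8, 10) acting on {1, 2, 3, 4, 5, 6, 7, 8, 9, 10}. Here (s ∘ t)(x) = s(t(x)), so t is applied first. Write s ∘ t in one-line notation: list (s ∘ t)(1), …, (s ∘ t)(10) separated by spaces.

8 1 3 10 4 2 5 9 6 7

(s ∘ t)(x) = s(t(x)). Computing each image: s(t(1)) = s(9) = 8, s(t(2)) = s(1) = 1, s(t(3)) = s(4) = 3, s(t(4)) = s(7) = 10, s(t(5)) = s(8) = 4, s(t(6)) = s(2) = 2, s(t(7)) = s(6) = 5, s(t(8)) = s(10) = 9, s(t(9)) = s(3) = 6, s(t(10)) = s(5) = 7.
Hence s ∘ t = [8 1 3 10 4 2 5 9 6 7].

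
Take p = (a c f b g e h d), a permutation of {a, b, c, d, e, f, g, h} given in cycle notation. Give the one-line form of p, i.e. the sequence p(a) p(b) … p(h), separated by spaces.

c g f a h b e d

Reading each image from the cycles: a↦c, b↦g, c↦f, d↦a, e↦h, f↦b, g↦e, h↦d.
Listing these in domain order gives c g f a h b e d.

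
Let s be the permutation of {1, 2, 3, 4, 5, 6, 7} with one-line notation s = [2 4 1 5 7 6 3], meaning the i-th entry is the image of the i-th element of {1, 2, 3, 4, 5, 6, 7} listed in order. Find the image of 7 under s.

7 is element number 7 of the domain, and entry number 7 of the one-line form is 3, so s(7) = 3.

3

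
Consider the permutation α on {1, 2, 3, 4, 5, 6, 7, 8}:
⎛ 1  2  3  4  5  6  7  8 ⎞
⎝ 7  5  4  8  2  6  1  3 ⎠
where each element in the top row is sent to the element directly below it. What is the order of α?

Writing α as disjoint cycles, the cycle lengths are 3, 2, 2, 1.
Since disjoint cycles commute, ord(α) = lcm(3, 2, 2) = 6.

6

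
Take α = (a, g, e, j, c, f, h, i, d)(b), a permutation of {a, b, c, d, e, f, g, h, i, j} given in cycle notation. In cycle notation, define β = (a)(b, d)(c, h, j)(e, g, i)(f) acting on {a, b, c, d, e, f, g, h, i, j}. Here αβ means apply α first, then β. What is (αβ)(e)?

c

First apply α: α(e) = j, then β(j) = c. Thus (αβ)(e) = c.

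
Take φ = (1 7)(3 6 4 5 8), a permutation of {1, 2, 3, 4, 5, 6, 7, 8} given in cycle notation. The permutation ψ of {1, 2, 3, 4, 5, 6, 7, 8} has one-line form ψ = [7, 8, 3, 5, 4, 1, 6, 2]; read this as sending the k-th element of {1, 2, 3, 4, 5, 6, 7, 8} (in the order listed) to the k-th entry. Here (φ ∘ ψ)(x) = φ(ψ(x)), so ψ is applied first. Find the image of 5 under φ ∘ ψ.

5

(φ ∘ ψ)(5) = φ(ψ(5)). ψ(5) = 4, then φ(4) = 5. So (φ ∘ ψ)(5) = 5.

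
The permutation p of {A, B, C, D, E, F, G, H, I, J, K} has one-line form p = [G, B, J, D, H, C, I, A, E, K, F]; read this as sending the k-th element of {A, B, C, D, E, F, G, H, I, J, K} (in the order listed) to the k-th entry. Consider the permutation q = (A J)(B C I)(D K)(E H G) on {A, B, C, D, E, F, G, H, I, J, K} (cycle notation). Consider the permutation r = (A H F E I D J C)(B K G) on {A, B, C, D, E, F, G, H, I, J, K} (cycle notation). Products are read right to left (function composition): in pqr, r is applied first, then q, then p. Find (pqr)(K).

(pqr)(K) = p(q(r(K))). r(K) = G, then q(G) = E, then p(E) = H, so the result is H.

H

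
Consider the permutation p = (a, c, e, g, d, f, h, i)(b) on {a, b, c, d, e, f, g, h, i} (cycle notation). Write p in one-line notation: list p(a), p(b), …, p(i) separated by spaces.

c b e f g h d i a

Image by image: a→c, b→b, c→e, d→f, e→g, f→h, g→d, h→i, i→a.
Listing these in domain order gives c b e f g h d i a.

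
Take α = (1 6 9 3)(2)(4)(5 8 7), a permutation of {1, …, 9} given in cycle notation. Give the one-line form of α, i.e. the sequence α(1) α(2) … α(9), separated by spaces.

Each element maps to the next entry in its cycle (wrapping to the front): 1→6, 2→2, 3→1, 4→4, 5→8, 6→9, 7→5, 8→7, 9→3.
So the one-line form is 6 2 1 4 8 9 5 7 3.

6 2 1 4 8 9 5 7 3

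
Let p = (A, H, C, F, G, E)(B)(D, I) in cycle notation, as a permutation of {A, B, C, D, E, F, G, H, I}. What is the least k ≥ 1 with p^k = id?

6

The cycle type of p is (6, 2, 1).
The order of p is the least common multiple of its cycle lengths: lcm(6, 2) = 6.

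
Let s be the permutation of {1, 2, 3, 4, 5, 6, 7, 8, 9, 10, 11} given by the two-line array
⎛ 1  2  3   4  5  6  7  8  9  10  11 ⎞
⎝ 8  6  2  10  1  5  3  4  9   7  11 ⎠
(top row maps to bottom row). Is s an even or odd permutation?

In disjoint-cycle form the cycle lengths are 9, 1, 1.
A cycle of length ℓ contributes ℓ−1 transpositions, so s is a product of 8 transpositions — even.

even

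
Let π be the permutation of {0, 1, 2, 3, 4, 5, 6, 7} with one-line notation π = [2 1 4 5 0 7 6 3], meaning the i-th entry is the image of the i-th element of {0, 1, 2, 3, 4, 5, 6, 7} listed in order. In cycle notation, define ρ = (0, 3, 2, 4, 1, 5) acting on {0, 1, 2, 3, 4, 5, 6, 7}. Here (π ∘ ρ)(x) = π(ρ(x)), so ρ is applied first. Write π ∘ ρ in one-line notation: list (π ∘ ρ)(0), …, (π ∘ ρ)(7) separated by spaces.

Chase each element through ρ then π: 0 → 3 → 5; 1 → 5 → 7; 2 → 4 → 0; 3 → 2 → 4; 4 → 1 → 1; 5 → 0 → 2; 6 → 6 → 6; 7 → 7 → 3.
Collecting the images, π ∘ ρ = [5 7 0 4 1 2 6 3].

5 7 0 4 1 2 6 3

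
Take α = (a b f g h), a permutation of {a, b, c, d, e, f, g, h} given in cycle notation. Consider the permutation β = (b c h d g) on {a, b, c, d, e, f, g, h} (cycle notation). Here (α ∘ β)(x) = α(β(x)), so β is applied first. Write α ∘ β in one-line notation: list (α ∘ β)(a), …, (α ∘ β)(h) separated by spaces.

(α ∘ β)(x) = α(β(x)). Computing each image: α(β(a)) = α(a) = b, α(β(b)) = α(c) = c, α(β(c)) = α(h) = a, α(β(d)) = α(g) = h, α(β(e)) = α(e) = e, α(β(f)) = α(f) = g, α(β(g)) = α(b) = f, α(β(h)) = α(d) = d.
Hence α ∘ β = [b c a h e g f d].

b c a h e g f d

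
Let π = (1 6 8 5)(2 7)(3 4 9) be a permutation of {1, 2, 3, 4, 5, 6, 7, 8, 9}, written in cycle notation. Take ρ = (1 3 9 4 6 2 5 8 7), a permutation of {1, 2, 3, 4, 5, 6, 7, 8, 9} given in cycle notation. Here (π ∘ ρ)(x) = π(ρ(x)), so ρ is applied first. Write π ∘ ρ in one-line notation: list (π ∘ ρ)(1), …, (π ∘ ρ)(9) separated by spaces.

4 1 3 8 5 7 6 2 9

(π ∘ ρ)(x) = π(ρ(x)). Computing each image: π(ρ(1)) = π(3) = 4, π(ρ(2)) = π(5) = 1, π(ρ(3)) = π(9) = 3, π(ρ(4)) = π(6) = 8, π(ρ(5)) = π(8) = 5, π(ρ(6)) = π(2) = 7, π(ρ(7)) = π(1) = 6, π(ρ(8)) = π(7) = 2, π(ρ(9)) = π(4) = 9.
Hence π ∘ ρ = [4 1 3 8 5 7 6 2 9].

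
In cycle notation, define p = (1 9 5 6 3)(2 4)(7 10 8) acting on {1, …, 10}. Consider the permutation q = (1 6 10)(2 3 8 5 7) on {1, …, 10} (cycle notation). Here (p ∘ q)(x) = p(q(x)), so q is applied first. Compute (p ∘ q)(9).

First apply q: q(9) = 9, then p(9) = 5. Thus (p ∘ q)(9) = 5.

5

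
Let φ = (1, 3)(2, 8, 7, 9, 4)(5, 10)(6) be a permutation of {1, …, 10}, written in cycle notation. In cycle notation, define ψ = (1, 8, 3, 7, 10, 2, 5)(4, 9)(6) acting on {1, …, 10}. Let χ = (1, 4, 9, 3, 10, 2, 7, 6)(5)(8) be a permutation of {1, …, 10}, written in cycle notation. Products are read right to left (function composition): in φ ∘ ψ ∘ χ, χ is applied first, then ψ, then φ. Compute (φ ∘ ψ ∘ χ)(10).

(φ ∘ ψ ∘ χ)(10) = φ(ψ(χ(10))). χ(10) = 2, then ψ(2) = 5, then φ(5) = 10, so the result is 10.

10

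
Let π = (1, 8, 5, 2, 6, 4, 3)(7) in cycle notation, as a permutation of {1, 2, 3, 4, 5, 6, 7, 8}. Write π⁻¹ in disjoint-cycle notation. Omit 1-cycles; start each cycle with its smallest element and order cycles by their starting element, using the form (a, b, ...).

(1, 3, 4, 6, 2, 5, 8)

If π sends a → b within a cycle, π⁻¹ sends b → a; equivalently, reverse each cycle.
After reversing and putting each cycle's least element first, π⁻¹ = (1, 3, 4, 6, 2, 5, 8).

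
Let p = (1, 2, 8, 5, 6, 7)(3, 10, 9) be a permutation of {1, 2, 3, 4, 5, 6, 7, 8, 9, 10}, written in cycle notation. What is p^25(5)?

5 lies in the 6-cycle (1, 2, 8, 5, 6, 7).
Powers repeat with period 6 on this cycle, and 25 mod 6 = 1, so p^25(5) = p^1(5).
Advancing 1 step from 5: 5 → 6.

6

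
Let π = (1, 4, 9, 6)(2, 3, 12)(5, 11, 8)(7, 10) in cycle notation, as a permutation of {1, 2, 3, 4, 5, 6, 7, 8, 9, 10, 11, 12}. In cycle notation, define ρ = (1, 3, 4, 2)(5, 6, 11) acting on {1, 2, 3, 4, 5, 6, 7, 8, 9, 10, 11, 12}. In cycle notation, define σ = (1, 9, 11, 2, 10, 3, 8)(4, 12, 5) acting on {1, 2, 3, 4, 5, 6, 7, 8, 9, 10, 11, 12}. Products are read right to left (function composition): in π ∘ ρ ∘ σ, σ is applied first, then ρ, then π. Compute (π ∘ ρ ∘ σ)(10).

9

(π ∘ ρ ∘ σ)(10) = π(ρ(σ(10))). σ(10) = 3, then ρ(3) = 4, then π(4) = 9, so the result is 9.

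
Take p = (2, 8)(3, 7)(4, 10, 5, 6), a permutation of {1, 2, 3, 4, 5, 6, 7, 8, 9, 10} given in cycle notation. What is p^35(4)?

6

4 lies in the 4-cycle (4, 10, 5, 6).
On a 4-cycle, p^4 is the identity, so p^35 = p^3 there (35 ≡ 3 mod 4).
Advancing 3 steps from 4: 4 → 10 → 5 → 6.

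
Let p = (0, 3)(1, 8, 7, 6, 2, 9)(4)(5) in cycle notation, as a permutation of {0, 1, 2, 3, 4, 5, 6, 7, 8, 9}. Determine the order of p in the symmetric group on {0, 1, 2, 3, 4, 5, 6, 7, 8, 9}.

6

The cycle type of p is (6, 2, 1, 1).
The order of p is the least common multiple of its cycle lengths: lcm(6, 2) = 6.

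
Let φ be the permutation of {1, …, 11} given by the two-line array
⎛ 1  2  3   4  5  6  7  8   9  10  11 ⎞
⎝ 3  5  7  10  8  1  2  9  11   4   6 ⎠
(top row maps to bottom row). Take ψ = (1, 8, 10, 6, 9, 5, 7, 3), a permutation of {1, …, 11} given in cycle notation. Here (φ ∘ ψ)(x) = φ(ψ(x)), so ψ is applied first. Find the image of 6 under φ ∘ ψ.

First apply ψ: ψ(6) = 9, then φ(9) = 11. Thus (φ ∘ ψ)(6) = 11.

11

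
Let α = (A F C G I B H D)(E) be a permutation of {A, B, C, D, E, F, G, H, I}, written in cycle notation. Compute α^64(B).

B

B lies in the 8-cycle (A F C G I B H D).
On an 8-cycle, α^8 is the identity, so α^64 = α^0 there (64 ≡ 0 mod 8).
So α^64(B) = B.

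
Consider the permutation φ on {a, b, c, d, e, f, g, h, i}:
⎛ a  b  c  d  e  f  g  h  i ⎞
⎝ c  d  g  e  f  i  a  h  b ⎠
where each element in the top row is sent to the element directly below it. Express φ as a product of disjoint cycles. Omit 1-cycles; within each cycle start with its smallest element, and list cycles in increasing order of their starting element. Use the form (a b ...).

(a c g)(b d e f i)

From a: a → c → g → a, closing the cycle (a c g).
Continuing from each remaining unvisited element yields (a c g)(b d e f i).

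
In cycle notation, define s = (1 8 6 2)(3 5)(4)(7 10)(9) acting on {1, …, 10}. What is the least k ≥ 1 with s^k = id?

4

The cycle type of s is (4, 2, 2, 1, 1).
Since disjoint cycles commute, ord(s) = lcm(4, 2, 2) = 4.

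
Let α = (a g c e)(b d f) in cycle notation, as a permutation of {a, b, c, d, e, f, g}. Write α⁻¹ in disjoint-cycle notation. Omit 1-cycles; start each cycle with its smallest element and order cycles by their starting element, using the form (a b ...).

Inverting a permutation written in cycle notation just reverses the order within every cycle.
Reversing each cycle of α and rotating so the smallest element leads gives (a e c g)(b f d).

(a e c g)(b f d)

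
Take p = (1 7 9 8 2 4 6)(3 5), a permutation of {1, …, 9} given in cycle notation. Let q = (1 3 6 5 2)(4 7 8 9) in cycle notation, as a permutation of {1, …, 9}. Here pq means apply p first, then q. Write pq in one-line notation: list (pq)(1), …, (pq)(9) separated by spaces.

8 7 2 5 6 3 4 1 9

Chase each element through p then q: 1 → 7 → 8; 2 → 4 → 7; 3 → 5 → 2; 4 → 6 → 5; 5 → 3 → 6; 6 → 1 → 3; 7 → 9 → 4; 8 → 2 → 1; 9 → 8 → 9.
So pq in one-line form is 8 7 2 5 6 3 4 1 9.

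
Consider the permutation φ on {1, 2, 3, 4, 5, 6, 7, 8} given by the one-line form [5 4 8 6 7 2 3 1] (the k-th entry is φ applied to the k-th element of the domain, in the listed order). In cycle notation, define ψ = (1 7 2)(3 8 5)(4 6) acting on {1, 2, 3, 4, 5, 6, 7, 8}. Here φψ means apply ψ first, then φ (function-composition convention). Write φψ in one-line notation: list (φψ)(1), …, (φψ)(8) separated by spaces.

For each element, apply ψ then φ: 1 → 7 → 3; 2 → 1 → 5; 3 → 8 → 1; 4 → 6 → 2; 5 → 3 → 8; 6 → 4 → 6; 7 → 2 → 4; 8 → 5 → 7.
So φψ in one-line form is 3 5 1 2 8 6 4 7.

3 5 1 2 8 6 4 7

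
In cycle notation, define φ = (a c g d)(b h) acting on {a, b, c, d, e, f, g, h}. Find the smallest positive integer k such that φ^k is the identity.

The disjoint cycles have lengths 4, 2, 1, 1.
The order of φ is the least common multiple of its cycle lengths: lcm(4, 2) = 4.

4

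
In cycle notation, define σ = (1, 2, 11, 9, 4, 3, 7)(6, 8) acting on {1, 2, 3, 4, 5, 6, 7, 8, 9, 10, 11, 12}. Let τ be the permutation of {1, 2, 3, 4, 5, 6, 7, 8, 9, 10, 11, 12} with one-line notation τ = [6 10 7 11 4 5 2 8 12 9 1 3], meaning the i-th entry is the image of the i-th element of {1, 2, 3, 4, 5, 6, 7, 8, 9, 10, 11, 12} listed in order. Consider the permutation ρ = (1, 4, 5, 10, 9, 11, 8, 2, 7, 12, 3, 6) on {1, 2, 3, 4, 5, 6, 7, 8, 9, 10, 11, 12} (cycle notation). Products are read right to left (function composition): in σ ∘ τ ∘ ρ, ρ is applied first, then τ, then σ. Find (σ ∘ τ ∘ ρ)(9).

(σ ∘ τ ∘ ρ)(9) = σ(τ(ρ(9))). ρ(9) = 11, then τ(11) = 1, then σ(1) = 2, so the result is 2.

2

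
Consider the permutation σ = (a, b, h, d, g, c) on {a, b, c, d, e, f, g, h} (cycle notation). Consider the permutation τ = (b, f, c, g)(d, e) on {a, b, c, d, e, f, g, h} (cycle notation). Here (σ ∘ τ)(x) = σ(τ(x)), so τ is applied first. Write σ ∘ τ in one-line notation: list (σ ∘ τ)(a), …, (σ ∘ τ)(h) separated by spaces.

(σ ∘ τ)(x) = σ(τ(x)). Computing each image: σ(τ(a)) = σ(a) = b, σ(τ(b)) = σ(f) = f, σ(τ(c)) = σ(g) = c, σ(τ(d)) = σ(e) = e, σ(τ(e)) = σ(d) = g, σ(τ(f)) = σ(c) = a, σ(τ(g)) = σ(b) = h, σ(τ(h)) = σ(h) = d.
Hence σ ∘ τ = [b f c e g a h d].

b f c e g a h d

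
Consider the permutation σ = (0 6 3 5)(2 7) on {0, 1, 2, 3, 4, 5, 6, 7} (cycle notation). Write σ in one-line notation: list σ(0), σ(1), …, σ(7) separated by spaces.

6 1 7 5 4 0 3 2

Reading each image from the cycles: 0↦6, 1↦1, 2↦7, 3↦5, 4↦4, 5↦0, 6↦3, 7↦2.
So the one-line form is 6 1 7 5 4 0 3 2.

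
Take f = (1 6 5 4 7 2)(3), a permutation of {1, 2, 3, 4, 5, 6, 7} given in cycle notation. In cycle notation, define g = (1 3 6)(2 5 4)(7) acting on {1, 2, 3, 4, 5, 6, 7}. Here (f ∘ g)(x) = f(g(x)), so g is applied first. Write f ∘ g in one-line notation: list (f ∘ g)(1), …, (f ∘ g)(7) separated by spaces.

3 4 5 1 7 6 2

Chase each element through g then f: 1 → 3 → 3; 2 → 5 → 4; 3 → 6 → 5; 4 → 2 → 1; 5 → 4 → 7; 6 → 1 → 6; 7 → 7 → 2.
Collecting the images, f ∘ g = [3 4 5 1 7 6 2].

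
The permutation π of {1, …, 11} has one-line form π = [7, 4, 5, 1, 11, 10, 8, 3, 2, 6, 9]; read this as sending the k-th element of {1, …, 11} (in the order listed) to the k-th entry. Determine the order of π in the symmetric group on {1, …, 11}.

Decomposing into disjoint cycles gives cycle lengths 9, 2.
The order is lcm(9, 2) = 18.

18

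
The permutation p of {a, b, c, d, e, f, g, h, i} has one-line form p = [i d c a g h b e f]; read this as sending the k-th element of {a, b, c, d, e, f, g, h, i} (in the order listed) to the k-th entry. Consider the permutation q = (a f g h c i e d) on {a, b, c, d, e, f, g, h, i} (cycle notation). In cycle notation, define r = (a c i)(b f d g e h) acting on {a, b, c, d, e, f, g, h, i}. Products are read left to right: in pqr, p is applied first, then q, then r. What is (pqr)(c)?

a

Chase c: p(c) = c; q(c) = i; r(i) = a. Hence (pqr)(c) = a.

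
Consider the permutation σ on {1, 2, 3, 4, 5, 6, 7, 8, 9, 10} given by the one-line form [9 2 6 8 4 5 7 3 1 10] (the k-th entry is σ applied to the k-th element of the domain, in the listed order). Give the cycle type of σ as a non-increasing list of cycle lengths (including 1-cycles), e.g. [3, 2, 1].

The disjoint cycles are (1, 9)(2)(3, 6, 5, 4, 8)(7)(10), with lengths 5, 2, 1, 1, 1 in non-increasing order.

[5, 2, 1, 1, 1]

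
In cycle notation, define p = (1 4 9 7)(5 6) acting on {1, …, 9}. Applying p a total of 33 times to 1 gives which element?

4

1 lies in the 4-cycle (1 4 9 7).
Powers repeat with period 4 on this cycle, and 33 mod 4 = 1, so p^33(1) = p^1(1).
Advancing 1 step from 1: 1 → 4.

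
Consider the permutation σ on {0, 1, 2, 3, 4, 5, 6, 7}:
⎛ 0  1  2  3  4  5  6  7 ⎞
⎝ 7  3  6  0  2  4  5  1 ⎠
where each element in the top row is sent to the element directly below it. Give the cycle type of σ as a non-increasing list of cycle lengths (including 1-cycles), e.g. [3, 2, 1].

[4, 4]

The disjoint cycles are (0 7 1 3)(2 6 5 4), with lengths 4, 4 in non-increasing order.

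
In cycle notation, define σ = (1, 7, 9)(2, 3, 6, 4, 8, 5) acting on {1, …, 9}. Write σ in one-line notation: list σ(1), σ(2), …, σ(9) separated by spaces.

Each element maps to the next entry in its cycle (wrapping to the front): 1→7, 2→3, 3→6, 4→8, 5→2, 6→4, 7→9, 8→5, 9→1.
So the one-line form is 7 3 6 8 2 4 9 5 1.

7 3 6 8 2 4 9 5 1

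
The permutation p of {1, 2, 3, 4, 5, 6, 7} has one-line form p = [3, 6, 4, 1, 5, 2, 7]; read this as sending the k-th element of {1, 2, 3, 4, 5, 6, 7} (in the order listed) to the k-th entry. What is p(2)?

6

2 is element number 2 of the domain, and entry number 2 of the one-line form is 6, so p(2) = 6.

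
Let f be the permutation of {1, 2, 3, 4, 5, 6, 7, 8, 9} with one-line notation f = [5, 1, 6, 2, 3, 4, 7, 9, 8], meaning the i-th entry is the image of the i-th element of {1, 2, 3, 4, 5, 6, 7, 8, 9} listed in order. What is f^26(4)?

Tracing 4 → 2 → … returns to 4 after 6 steps, so 4 lies in a 6-cycle (1, 5, 3, 6, 4, 2).
On a 6-cycle, f^6 is the identity, so f^26 = f^2 there (26 ≡ 2 mod 6).
Advancing 2 steps from 4: 4 → 2 → 1.

1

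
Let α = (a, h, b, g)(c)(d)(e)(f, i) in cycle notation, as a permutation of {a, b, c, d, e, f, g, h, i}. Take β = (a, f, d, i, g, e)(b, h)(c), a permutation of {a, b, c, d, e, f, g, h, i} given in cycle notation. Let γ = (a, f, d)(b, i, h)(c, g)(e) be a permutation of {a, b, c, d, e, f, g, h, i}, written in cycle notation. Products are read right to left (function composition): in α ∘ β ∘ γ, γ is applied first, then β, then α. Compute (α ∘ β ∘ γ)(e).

h

(α ∘ β ∘ γ)(e) = α(β(γ(e))). γ(e) = e, then β(e) = a, then α(a) = h, so the result is h.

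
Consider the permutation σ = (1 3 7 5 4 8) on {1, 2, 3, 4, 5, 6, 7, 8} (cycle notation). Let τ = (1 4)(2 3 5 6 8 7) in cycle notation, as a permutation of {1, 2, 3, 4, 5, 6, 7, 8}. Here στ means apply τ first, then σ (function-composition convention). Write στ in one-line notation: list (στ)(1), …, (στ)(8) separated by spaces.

(στ)(x) = σ(τ(x)). Computing each image: σ(τ(1)) = σ(4) = 8, σ(τ(2)) = σ(3) = 7, σ(τ(3)) = σ(5) = 4, σ(τ(4)) = σ(1) = 3, σ(τ(5)) = σ(6) = 6, σ(τ(6)) = σ(8) = 1, σ(τ(7)) = σ(2) = 2, σ(τ(8)) = σ(7) = 5.
Hence στ = [8 7 4 3 6 1 2 5].

8 7 4 3 6 1 2 5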